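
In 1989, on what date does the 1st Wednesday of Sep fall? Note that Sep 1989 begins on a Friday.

Sep 6, 1989

Sep 1989 begins on a Friday, so the first Wednesday is Sep 6 (5 days later).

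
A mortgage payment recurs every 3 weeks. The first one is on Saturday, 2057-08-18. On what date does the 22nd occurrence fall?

The 22nd occurrence is 21 intervals after the first: 21 × 21 = 441 days after 2057-08-18.
August has 31 days — 13 days to the end of August leaves 428.
From end of August to end of 2057 is 122 days (306 left).
January has 31 days (275 left).
February has 28 days (247 left).
March has 31 days (216 left).
April has 30 days (186 left).
May has 31 days (155 left).
June has 30 days (125 left).
July has 31 days (94 left).
August has 31 days (63 left).
September has 30 days (33 left).
October has 31 days (2 left).
2 days into November → 2058-11-02.

2058-11-02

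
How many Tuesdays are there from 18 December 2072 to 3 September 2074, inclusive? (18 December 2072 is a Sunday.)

18 December 2072 is a Sunday; the first Tuesday on or after it is 20 December 2072 (2 days later).
From 20 December 2072 to 3 September 2074: 11 + 365 + 246 = 622 days (rest of 2072, 2073, to 3 September 2074 in 2074).
622 ÷ 7 = 88 full weeks with remainder 6, so 88 more Tuesdays after the first → 89.

89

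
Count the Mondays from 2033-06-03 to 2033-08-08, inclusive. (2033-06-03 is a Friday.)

2033-06-03 is a Friday; the first Monday on or after it is 2033-06-06 (3 days later).
From 2033-06-06 to 2033-08-08: 24 + 31 + 8 = 63 days (rest of June, July, August).
63 ÷ 7 = 9 full weeks with remainder 0, so 9 more Mondays after the first → 10.

10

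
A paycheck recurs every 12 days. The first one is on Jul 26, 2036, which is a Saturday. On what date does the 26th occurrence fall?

The 26th occurrence is 25 intervals after the first: 25 × 12 = 300 days after Jul 26, 2036.
Jul has 31 days — 5 days to the end of Jul leaves 295.
Aug has 31 days (264 left).
Sep has 30 days (234 left).
Oct has 31 days (203 left).
Nov has 30 days (173 left).
Dec has 31 days (142 left).
Jan has 31 days (111 left).
Feb has 28 days (83 left).
Mar has 31 days (52 left).
Apr has 30 days (22 left).
22 days into May → May 22, 2037.

May 22, 2037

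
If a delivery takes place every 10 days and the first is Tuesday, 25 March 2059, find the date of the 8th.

3 June 2059

The 8th occurrence is 7 intervals after the first: 7 × 10 = 70 days after 25 March 2059.
March has 31 days — 6 days to the end of March leaves 64.
April has 30 days (34 left).
May has 31 days (3 left).
3 days into June → 3 June 2059.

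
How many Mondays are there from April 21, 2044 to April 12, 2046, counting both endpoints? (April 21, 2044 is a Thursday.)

April 21, 2044 is a Thursday; the first Monday on or after it is April 25, 2044 (4 days later).
From April 25, 2044 to April 12, 2046: 250 + 365 + 102 = 717 days (rest of 2044, 2045, to April 12, 2046 in 2046).
717 ÷ 7 = 102 full weeks with remainder 3, so 102 more Mondays after the first → 103.

103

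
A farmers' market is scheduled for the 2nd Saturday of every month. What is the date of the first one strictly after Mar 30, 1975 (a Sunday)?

Apr 12, 1975

Mar 1975 starts on a Saturday; its first Saturday is the 1st, so the 2nd Saturday is the 8th — Mar 8, 1975.
That is not after Mar 30, 1975, so look at Apr 1975.
Apr 1975 starts on a Tuesday; its first Saturday is the 5th, so the 2nd Saturday is the 12th — Apr 12, 1975.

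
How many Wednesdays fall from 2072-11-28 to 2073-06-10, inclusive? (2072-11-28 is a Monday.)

28

2072-11-28 is a Monday; the first Wednesday on or after it is 2072-11-30 (2 days later).
From 2072-11-30 to 2073-06-10: 0 + 31 + 31 + 28 + 31 + 30 + 31 + 10 = 192 days (rest of November, December, January, February, March, April, May, June).
192 ÷ 7 = 27 full weeks with remainder 3, so 27 more Wednesdays after the first → 28.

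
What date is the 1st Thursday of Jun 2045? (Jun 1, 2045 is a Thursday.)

Jun 2045 begins on a Thursday, so the first Thursday is Jun 1.

Jun 1, 2045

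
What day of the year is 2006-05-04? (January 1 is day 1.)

Days in months before May: 31 + 28 + 31 + 30 = 120.
Plus 4 days into May → day 124.

124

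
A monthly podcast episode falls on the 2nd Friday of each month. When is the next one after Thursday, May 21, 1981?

May 1981 starts on a Friday; its first Friday is the 1st, so the 2nd Friday is the 8th — May 8, 1981.
That is not after May 21, 1981, so look at Jun 1981.
Jun 1981 starts on a Monday; its first Friday is the 5th, so the 2nd Friday is the 12th — Jun 12, 1981.

Jun 12, 1981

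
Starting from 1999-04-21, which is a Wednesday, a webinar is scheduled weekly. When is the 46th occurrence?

The 46th occurrence is 45 intervals after the first: 45 × 7 = 315 days after 1999-04-21.
April has 30 days — 9 days to the end of April leaves 306.
May has 31 days (275 left).
June has 30 days (245 left).
July has 31 days (214 left).
August has 31 days (183 left).
September has 30 days (153 left).
October has 31 days (122 left).
November has 30 days (92 left).
December has 31 days (61 left).
January has 31 days (30 left).
February has 29 days (1 left).
1 day into March → 2000-03-01.

2000-03-01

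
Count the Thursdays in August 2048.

1 August 2048 is a Saturday; the first Thursday on or after it is 6 August 2048 (5 days later).
From 6 August 2048 to 31 August 2048 is 31 − 6 = 25 days.
25 ÷ 7 = 3 full weeks with remainder 4, so 3 more Thursdays after the first → 4.

4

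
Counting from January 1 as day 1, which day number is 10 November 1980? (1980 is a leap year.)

315

Days in months before November: 31 + 29 + 31 + 30 + 31 + 30 + 31 + 31 + 30 + 31 = 305.
Plus 10 days into November → day 315.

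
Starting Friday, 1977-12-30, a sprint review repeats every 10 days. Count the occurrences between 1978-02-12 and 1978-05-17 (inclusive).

9

Occurrences land 10·i days after 1977-12-30 for i = 0, 1, 2, …
1978-02-12 is 44 days after the start; 44 ÷ 10 = 4 remainder 4; since the remainder is 4, round up to i = 5. First occurrence in the window: #6 on 1978-02-18 (5×10 = 50 days in).
1978-05-17 is 138 days after the start; 138 ÷ 10 = 13 remainder 8. Last occurrence in the window: #14 on 1978-05-09.
Occurrences #6 through #14: 9 in total.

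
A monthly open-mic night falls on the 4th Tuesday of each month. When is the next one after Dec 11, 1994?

Dec 27, 1994

Dec 1994 starts on a Thursday; its first Tuesday is the 6th, so the 4th Tuesday is the 27th — Dec 27, 1994.
Dec 27, 1994 is after Dec 11, 1994, so that is the next one.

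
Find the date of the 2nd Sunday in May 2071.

May 10, 2071

May 2071 begins on a Friday, so the first Sunday is May 3 (2 days later).
The 2nd Sunday is 1 weeks later: 3 + 7 = 10.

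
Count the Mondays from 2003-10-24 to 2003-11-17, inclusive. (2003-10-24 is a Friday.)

4

2003-10-24 is a Friday; the first Monday on or after it is 2003-10-27 (3 days later).
From 2003-10-27 to 2003-11-17: 4 + 17 = 21 days (rest of October, November).
21 ÷ 7 = 3 full weeks with remainder 0, so 3 more Mondays after the first → 4.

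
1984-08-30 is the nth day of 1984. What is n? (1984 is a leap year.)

243

Days in months before August: 31 + 29 + 31 + 30 + 31 + 30 + 31 = 213.
Plus 30 days into August → day 243.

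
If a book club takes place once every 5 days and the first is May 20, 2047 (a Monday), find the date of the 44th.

The 44th occurrence is 43 intervals after the first: 43 × 5 = 215 days after May 20, 2047.
May has 31 days — 11 days to the end of May leaves 204.
Jun has 30 days (174 left).
Jul has 31 days (143 left).
Aug has 31 days (112 left).
Sep has 30 days (82 left).
Oct has 31 days (51 left).
Nov has 30 days (21 left).
21 days into Dec → Dec 21, 2047.

Dec 21, 2047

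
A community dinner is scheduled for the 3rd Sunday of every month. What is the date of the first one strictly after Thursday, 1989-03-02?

1989-03-19

March 1989 starts on a Wednesday; its first Sunday is the 5th, so the 3rd Sunday is the 19th — 1989-03-19.
1989-03-19 is after 1989-03-02, so that is the next one.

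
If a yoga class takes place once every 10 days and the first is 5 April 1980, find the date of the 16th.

The 16th occurrence is 15 intervals after the first: 15 × 10 = 150 days after 5 April 1980.
April has 30 days — 25 days to the end of April leaves 125.
May has 31 days (94 left).
June has 30 days (64 left).
July has 31 days (33 left).
August has 31 days (2 left).
2 days into September → 2 September 1980.

2 September 1980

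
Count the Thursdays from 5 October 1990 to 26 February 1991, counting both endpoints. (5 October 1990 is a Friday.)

5 October 1990 is a Friday; the first Thursday on or after it is 11 October 1990 (6 days later).
From 11 October 1990 to 26 February 1991: 20 + 30 + 31 + 31 + 26 = 138 days (rest of October, November, December, January, February).
138 ÷ 7 = 19 full weeks with remainder 5, so 19 more Thursdays after the first → 20.

20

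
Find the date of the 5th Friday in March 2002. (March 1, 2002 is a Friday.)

March 2002 begins on a Friday, so the first Friday is March 1.
The 5th Friday is 4 weeks later: 1 + 28 = 29.

2002-03-29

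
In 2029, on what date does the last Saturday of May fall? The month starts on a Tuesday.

May 26, 2029

May 2029 begins on a Tuesday, so the first Saturday is May 5 (4 days later).
May 2029 has 31 days. Adding weeks: 5, 12, 19, 26 — the last one ≤ 31 is the 26th.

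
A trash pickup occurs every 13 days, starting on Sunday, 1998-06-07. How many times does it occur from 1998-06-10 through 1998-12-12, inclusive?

Occurrences land 13·i days after 1998-06-07 for i = 0, 1, 2, …
1998-06-10 is 3 days after the start; 3 ÷ 13 = 0 remainder 3; since the remainder is 3, round up to i = 1. First occurrence in the window: #2 on 1998-06-20 (1×13 = 13 days in).
1998-12-12 is 188 days after the start; 188 ÷ 13 = 14 remainder 6. Last occurrence in the window: #15 on 1998-12-06.
Occurrences #2 through #15: 14 in total.

14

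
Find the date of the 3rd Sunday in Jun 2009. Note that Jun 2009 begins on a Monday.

Jun 21, 2009

Jun 2009 begins on a Monday, so the first Sunday is Jun 7 (6 days later).
The 3rd Sunday is 2 weeks later: 7 + 14 = 21.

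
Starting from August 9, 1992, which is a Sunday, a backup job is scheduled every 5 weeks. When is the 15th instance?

December 12, 1993

The 15th occurrence is 14 intervals after the first: 14 × 35 = 490 days after August 9, 1992.
August has 31 days — 22 days to the end of August leaves 468.
From end of August to end of 1992 is 122 days (346 left).
January has 31 days (315 left).
February has 28 days (287 left).
March has 31 days (256 left).
April has 30 days (226 left).
May has 31 days (195 left).
June has 30 days (165 left).
July has 31 days (134 left).
August has 31 days (103 left).
September has 30 days (73 left).
October has 31 days (42 left).
November has 30 days (12 left).
12 days into December → December 12, 1993.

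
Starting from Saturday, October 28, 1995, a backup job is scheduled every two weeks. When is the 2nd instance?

The 2nd occurrence is 1 interval after the first: 1 × 14 = 14 days after October 28, 1995.
October has 31 days — 3 days to the end of October leaves 11.
11 days into November → November 11, 1995.

November 11, 1995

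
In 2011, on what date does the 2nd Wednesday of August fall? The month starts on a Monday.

August 10, 2011

August 2011 begins on a Monday, so the first Wednesday is August 3 (2 days later).
The 2nd Wednesday is 1 weeks later: 3 + 7 = 10.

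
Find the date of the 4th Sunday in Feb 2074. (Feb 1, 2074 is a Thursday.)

Feb 25, 2074

Feb 2074 begins on a Thursday, so the first Sunday is Feb 4 (3 days later).
The 4th Sunday is 3 weeks later: 4 + 21 = 25.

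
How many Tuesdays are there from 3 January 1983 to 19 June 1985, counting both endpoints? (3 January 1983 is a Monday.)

3 January 1983 is a Monday; the first Tuesday on or after it is 4 January 1983 (1 day later).
From 4 January 1983 to 19 June 1985: 361 + 366 + 170 = 897 days (rest of 1983, 1984, to 19 June 1985 in 1985).
897 ÷ 7 = 128 full weeks with remainder 1, so 128 more Tuesdays after the first → 129.

129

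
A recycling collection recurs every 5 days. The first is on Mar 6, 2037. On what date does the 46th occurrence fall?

Oct 17, 2037

The 46th occurrence is 45 intervals after the first: 45 × 5 = 225 days after Mar 6, 2037.
Mar has 31 days — 25 days to the end of Mar leaves 200.
Apr has 30 days (170 left).
May has 31 days (139 left).
Jun has 30 days (109 left).
Jul has 31 days (78 left).
Aug has 31 days (47 left).
Sep has 30 days (17 left).
17 days into Oct → Oct 17, 2037.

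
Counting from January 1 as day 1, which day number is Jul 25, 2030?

206

Days in months before Jul: 31 + 28 + 31 + 30 + 31 + 30 = 181.
Plus 25 days into Jul → day 206.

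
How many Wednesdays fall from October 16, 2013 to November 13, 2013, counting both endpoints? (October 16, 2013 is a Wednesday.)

5

October 16, 2013 is a Wednesday; the first Wednesday on or after it is October 16, 2013.
From October 16, 2013 to November 13, 2013: 15 + 13 = 28 days (rest of October, November).
28 ÷ 7 = 4 full weeks with remainder 0, so 4 more Wednesdays after the first → 5.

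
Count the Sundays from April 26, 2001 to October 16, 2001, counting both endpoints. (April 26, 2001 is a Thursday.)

25

April 26, 2001 is a Thursday; the first Sunday on or after it is April 29, 2001 (3 days later).
From April 29, 2001 to October 16, 2001: 1 + 31 + 30 + 31 + 31 + 30 + 16 = 170 days (rest of April, May, June, July, August, September, October).
170 ÷ 7 = 24 full weeks with remainder 2, so 24 more Sundays after the first → 25.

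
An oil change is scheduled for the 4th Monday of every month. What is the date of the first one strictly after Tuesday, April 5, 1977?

April 25, 1977

April 1977 starts on a Friday; its first Monday is the 4th, so the 4th Monday is the 25th — April 25, 1977.
April 25, 1977 is after April 5, 1977, so that is the next one.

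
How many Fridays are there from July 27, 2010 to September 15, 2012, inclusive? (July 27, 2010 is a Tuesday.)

112

July 27, 2010 is a Tuesday; the first Friday on or after it is July 30, 2010 (3 days later).
From July 30, 2010 to September 15, 2012: 154 + 365 + 259 = 778 days (rest of 2010, 2011, to September 15, 2012 in 2012).
778 ÷ 7 = 111 full weeks with remainder 1, so 111 more Fridays after the first → 112.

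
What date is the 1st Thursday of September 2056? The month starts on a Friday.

September 2056 begins on a Friday, so the first Thursday is September 7 (6 days later).

2056-09-07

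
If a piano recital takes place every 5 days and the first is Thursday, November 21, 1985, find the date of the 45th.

The 45th occurrence is 44 intervals after the first: 44 × 5 = 220 days after November 21, 1985.
November has 30 days — 9 days to the end of November leaves 211.
December has 31 days (180 left).
January has 31 days (149 left).
February has 28 days (121 left).
March has 31 days (90 left).
April has 30 days (60 left).
May has 31 days (29 left).
29 days into June → June 29, 1986.

June 29, 1986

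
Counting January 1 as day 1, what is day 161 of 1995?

June 10, 1995

January has 31 days (161 − 31 = 130 remain).
February has 28 days (130 − 28 = 102 remain).
March has 31 days (102 − 31 = 71 remain).
April has 30 days (71 − 30 = 41 remain).
May has 31 days (41 − 31 = 10 remain).
10 into June → June 10.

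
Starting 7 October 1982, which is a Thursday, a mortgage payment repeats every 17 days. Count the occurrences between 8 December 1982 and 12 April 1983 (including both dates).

Occurrences land 17·i days after 7 October 1982 for i = 0, 1, 2, …
8 December 1982 is 62 days after the start; 62 ÷ 17 = 3 remainder 11; since the remainder is 11, round up to i = 4. First occurrence in the window: #5 on 14 December 1982 (4×17 = 68 days in).
12 April 1983 is 187 days after the start; 187 ÷ 17 = 11 remainder 0. Last occurrence in the window: #12 on 12 April 1983.
Occurrences #5 through #12: 8 in total.

8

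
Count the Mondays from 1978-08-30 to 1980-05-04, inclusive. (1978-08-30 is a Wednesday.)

87

1978-08-30 is a Wednesday; the first Monday on or after it is 1978-09-04 (5 days later).
From 1978-09-04 to 1980-05-04: 118 + 365 + 125 = 608 days (rest of 1978, 1979, to 1980-05-04 in 1980).
608 ÷ 7 = 86 full weeks with remainder 6, so 86 more Mondays after the first → 87.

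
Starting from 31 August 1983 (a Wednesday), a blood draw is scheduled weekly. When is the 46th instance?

The 46th occurrence is 45 intervals after the first: 45 × 7 = 315 days after 31 August 1983.
August has 31 days — 0 days to the end of August leaves 315.
September has 30 days (285 left).
October has 31 days (254 left).
November has 30 days (224 left).
December has 31 days (193 left).
January has 31 days (162 left).
February has 29 days (133 left).
March has 31 days (102 left).
April has 30 days (72 left).
May has 31 days (41 left).
June has 30 days (11 left).
11 days into July → 11 July 1984.

11 July 1984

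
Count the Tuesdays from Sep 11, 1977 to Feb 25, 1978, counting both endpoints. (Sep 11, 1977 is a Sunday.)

Sep 11, 1977 is a Sunday; the first Tuesday on or after it is Sep 13, 1977 (2 days later).
From Sep 13, 1977 to Feb 25, 1978: 17 + 31 + 30 + 31 + 31 + 25 = 165 days (rest of Sep, Oct, Nov, Dec, Jan, Feb).
165 ÷ 7 = 23 full weeks with remainder 4, so 23 more Tuesdays after the first → 24.

24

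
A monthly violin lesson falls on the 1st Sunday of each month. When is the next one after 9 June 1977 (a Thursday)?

June 1977 starts on a Wednesday, so its 1st Sunday is 5 June 1977 (4 days in).
That is not after 9 June 1977, so look at July 1977.
July 1977 starts on a Friday, so its 1st Sunday is 3 July 1977 (2 days in).

3 July 1977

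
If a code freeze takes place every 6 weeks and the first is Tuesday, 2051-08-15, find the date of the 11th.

The 11th occurrence is 10 intervals after the first: 10 × 42 = 420 days after 2051-08-15.
August has 31 days — 16 days to the end of August leaves 404.
From end of August to end of 2051 is 122 days (282 left).
January has 31 days (251 left).
February has 29 days (222 left).
March has 31 days (191 left).
April has 30 days (161 left).
May has 31 days (130 left).
June has 30 days (100 left).
July has 31 days (69 left).
August has 31 days (38 left).
September has 30 days (8 left).
8 days into October → 2052-10-08.

2052-10-08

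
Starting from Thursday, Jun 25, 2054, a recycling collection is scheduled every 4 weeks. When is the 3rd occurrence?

Aug 20, 2054

The 3rd occurrence is 2 intervals after the first: 2 × 28 = 56 days after Jun 25, 2054.
Jun has 30 days — 5 days to the end of Jun leaves 51.
Jul has 31 days (20 left).
20 days into Aug → Aug 20, 2054.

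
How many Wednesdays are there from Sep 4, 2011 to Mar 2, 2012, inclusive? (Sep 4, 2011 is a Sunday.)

26

Sep 4, 2011 is a Sunday; the first Wednesday on or after it is Sep 7, 2011 (3 days later).
From Sep 7, 2011 to Mar 2, 2012: 23 + 31 + 30 + 31 + 31 + 29 + 2 = 177 days (rest of Sep, Oct, Nov, Dec, Jan, Feb, Mar).
177 ÷ 7 = 25 full weeks with remainder 2, so 25 more Wednesdays after the first → 26.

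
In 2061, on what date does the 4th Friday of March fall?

March 2061 begins on a Tuesday, so the first Friday is March 4 (3 days later).
The 4th Friday is 3 weeks later: 4 + 21 = 25.

25 March 2061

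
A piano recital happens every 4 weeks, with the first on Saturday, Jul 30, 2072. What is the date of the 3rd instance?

The 3rd occurrence is 2 intervals after the first: 2 × 28 = 56 days after Jul 30, 2072.
Jul has 31 days — 1 day to the end of Jul leaves 55.
Aug has 31 days (24 left).
24 days into Sep → Sep 24, 2072.

Sep 24, 2072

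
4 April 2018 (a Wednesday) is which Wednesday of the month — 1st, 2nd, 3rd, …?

1st

Day 4 falls in week ⌈4/7⌉ of the month.
Days 1–7 hold the 1st Wednesday, 8–14 the 2nd, 15–21 the 3rd, 22–28 the 4th, 29–31 the 5th.
4 is in the range for the 1st.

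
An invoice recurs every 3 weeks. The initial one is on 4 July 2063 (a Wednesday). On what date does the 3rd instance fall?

The 3rd occurrence is 2 intervals after the first: 2 × 21 = 42 days after 4 July 2063.
July has 31 days — 27 days to the end of July leaves 15.
15 days into August → 15 August 2063.

15 August 2063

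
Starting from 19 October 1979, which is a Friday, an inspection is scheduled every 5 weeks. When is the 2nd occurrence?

The 2nd occurrence is 1 interval after the first: 1 × 35 = 35 days after 19 October 1979.
October has 31 days — 12 days to the end of October leaves 23.
23 days into November → 23 November 1979.

23 November 1979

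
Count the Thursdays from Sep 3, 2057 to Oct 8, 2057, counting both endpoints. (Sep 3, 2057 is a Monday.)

5

Sep 3, 2057 is a Monday; the first Thursday on or after it is Sep 6, 2057 (3 days later).
From Sep 6, 2057 to Oct 8, 2057: 24 + 8 = 32 days (rest of Sep, Oct).
32 ÷ 7 = 4 full weeks with remainder 4, so 4 more Thursdays after the first → 5.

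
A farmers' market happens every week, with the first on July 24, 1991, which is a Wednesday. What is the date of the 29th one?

The 29th occurrence is 28 intervals after the first: 28 × 7 = 196 days after July 24, 1991.
July has 31 days — 7 days to the end of July leaves 189.
August has 31 days (158 left).
September has 30 days (128 left).
October has 31 days (97 left).
November has 30 days (67 left).
December has 31 days (36 left).
January has 31 days (5 left).
5 days into February → February 5, 1992.

February 5, 1992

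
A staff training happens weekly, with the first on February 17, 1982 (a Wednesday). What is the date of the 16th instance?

The 16th occurrence is 15 intervals after the first: 15 × 7 = 105 days after February 17, 1982.
February has 28 days — 11 days to the end of February leaves 94.
March has 31 days (63 left).
April has 30 days (33 left).
May has 31 days (2 left).
2 days into June → June 2, 1982.

June 2, 1982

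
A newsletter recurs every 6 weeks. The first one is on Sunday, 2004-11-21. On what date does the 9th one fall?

The 9th occurrence is 8 intervals after the first: 8 × 42 = 336 days after 2004-11-21.
November has 30 days — 9 days to the end of November leaves 327.
December has 31 days (296 left).
January has 31 days (265 left).
February has 28 days (237 left).
March has 31 days (206 left).
April has 30 days (176 left).
May has 31 days (145 left).
June has 30 days (115 left).
July has 31 days (84 left).
August has 31 days (53 left).
September has 30 days (23 left).
23 days into October → 2005-10-23.

2005-10-23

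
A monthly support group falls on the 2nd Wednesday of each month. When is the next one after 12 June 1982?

14 July 1982

June 1982 starts on a Tuesday; its first Wednesday is the 2nd, so the 2nd Wednesday is the 9th — 9 June 1982.
That is not after 12 June 1982, so look at July 1982.
July 1982 starts on a Thursday; its first Wednesday is the 7th, so the 2nd Wednesday is the 14th — 14 July 1982.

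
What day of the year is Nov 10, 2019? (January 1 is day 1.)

314

Days in months before Nov: 31 + 28 + 31 + 30 + 31 + 30 + 31 + 31 + 30 + 31 = 304.
Plus 10 days into Nov → day 314.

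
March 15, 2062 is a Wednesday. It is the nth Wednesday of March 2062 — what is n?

3rd

Day 15 falls in week ⌈15/7⌉ of the month.
Days 1–7 hold the 1st Wednesday, 8–14 the 2nd, 15–21 the 3rd, 22–28 the 4th, 29–31 the 5th.
15 is in the range for the 3rd.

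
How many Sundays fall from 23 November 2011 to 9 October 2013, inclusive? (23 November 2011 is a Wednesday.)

23 November 2011 is a Wednesday; the first Sunday on or after it is 27 November 2011 (4 days later).
From 27 November 2011 to 9 October 2013: 34 + 366 + 282 = 682 days (rest of 2011, 2012, to 9 October 2013 in 2013).
682 ÷ 7 = 97 full weeks with remainder 3, so 97 more Sundays after the first → 98.

98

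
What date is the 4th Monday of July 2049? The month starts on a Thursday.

July 26, 2049

July 2049 begins on a Thursday, so the first Monday is July 5 (4 days later).
The 4th Monday is 3 weeks later: 5 + 21 = 26.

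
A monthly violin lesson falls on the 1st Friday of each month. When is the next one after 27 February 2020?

February 2020 starts on a Saturday, so its 1st Friday is 7 February 2020 (6 days in).
That is not after 27 February 2020, so look at March 2020.
March 2020 starts on a Sunday, so its 1st Friday is 6 March 2020 (5 days in).

6 March 2020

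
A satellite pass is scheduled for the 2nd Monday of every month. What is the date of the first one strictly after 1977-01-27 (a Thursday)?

1977-02-14

January 1977 starts on a Saturday; its first Monday is the 3rd, so the 2nd Monday is the 10th — 1977-01-10.
That is not after 1977-01-27, so look at February 1977.
February 1977 starts on a Tuesday; its first Monday is the 7th, so the 2nd Monday is the 14th — 1977-02-14.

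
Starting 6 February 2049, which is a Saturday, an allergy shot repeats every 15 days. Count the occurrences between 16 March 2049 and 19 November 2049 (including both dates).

Occurrences land 15·i days after 6 February 2049 for i = 0, 1, 2, …
16 March 2049 is 38 days after the start; 38 ÷ 15 = 2 remainder 8; since the remainder is 8, round up to i = 3. First occurrence in the window: #4 on 23 March 2049 (3×15 = 45 days in).
19 November 2049 is 286 days after the start; 286 ÷ 15 = 19 remainder 1. Last occurrence in the window: #20 on 18 November 2049.
Occurrences #4 through #20: 17 in total.

17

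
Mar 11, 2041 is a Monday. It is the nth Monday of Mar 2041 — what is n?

Day 11 falls in week ⌈11/7⌉ of the month.
Days 1–7 hold the 1st Monday, 8–14 the 2nd, 15–21 the 3rd, 22–28 the 4th, 29–31 the 5th.
11 is in the range for the 2nd.

2nd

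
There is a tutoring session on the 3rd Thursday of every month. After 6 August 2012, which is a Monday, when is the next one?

16 August 2012

August 2012 starts on a Wednesday; its first Thursday is the 2nd, so the 3rd Thursday is the 16th — 16 August 2012.
16 August 2012 is after 6 August 2012, so that is the next one.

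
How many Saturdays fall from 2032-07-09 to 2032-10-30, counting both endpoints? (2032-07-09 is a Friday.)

17

2032-07-09 is a Friday; the first Saturday on or after it is 2032-07-10 (1 day later).
From 2032-07-10 to 2032-10-30: 21 + 31 + 30 + 30 = 112 days (rest of July, August, September, October).
112 ÷ 7 = 16 full weeks with remainder 0, so 16 more Saturdays after the first → 17.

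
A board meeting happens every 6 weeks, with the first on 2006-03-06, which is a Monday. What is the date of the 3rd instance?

2006-05-29

The 3rd occurrence is 2 intervals after the first: 2 × 42 = 84 days after 2006-03-06.
March has 31 days — 25 days to the end of March leaves 59.
April has 30 days (29 left).
29 days into May → 2006-05-29.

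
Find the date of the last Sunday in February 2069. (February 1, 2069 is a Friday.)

2069-02-24

February 2069 begins on a Friday, so the first Sunday is February 3 (2 days later).
February 2069 has 28 days. Adding weeks: 3, 10, 17, 24 — the last one ≤ 28 is the 24th.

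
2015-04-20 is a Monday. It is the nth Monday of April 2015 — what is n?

3rd

Day 20 falls in week ⌈20/7⌉ of the month.
Days 1–7 hold the 1st Monday, 8–14 the 2nd, 15–21 the 3rd, 22–28 the 4th, 29–31 the 5th.
20 is in the range for the 3rd.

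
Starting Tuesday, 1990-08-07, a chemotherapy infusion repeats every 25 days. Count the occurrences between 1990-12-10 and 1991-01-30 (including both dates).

Occurrences land 25·i days after 1990-08-07 for i = 0, 1, 2, …
1990-12-10 is 125 days after the start; 125 ÷ 25 = 5 remainder 0. First occurrence in the window: #6 on 1990-12-10 (5×25 = 125 days in).
1991-01-30 is 176 days after the start; 176 ÷ 25 = 7 remainder 1. Last occurrence in the window: #8 on 1991-01-29.
Occurrences #6 through #8: 3 in total.

3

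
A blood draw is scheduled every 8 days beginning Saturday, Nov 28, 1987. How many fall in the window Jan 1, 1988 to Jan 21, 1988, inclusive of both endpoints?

2

Occurrences land 8·i days after Nov 28, 1987 for i = 0, 1, 2, …
Jan 1, 1988 is 34 days after the start; 34 ÷ 8 = 4 remainder 2; since the remainder is 2, round up to i = 5. First occurrence in the window: #6 on Jan 7, 1988 (5×8 = 40 days in).
Jan 21, 1988 is 54 days after the start; 54 ÷ 8 = 6 remainder 6. Last occurrence in the window: #7 on Jan 15, 1988.
Occurrences #6 through #7: 2 in total.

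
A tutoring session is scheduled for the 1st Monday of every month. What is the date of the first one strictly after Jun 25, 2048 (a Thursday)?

Jun 2048 starts on a Monday, so its 1st Monday is Jun 1, 2048.
That is not after Jun 25, 2048, so look at Jul 2048.
Jul 2048 starts on a Wednesday, so its 1st Monday is Jul 6, 2048 (5 days in).

Jul 6, 2048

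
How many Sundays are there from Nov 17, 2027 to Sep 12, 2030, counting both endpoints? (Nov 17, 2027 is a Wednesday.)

147

Nov 17, 2027 is a Wednesday; the first Sunday on or after it is Nov 21, 2027 (4 days later).
From Nov 21, 2027 to Sep 12, 2030: 40 + 366 + 365 + 255 = 1026 days (rest of 2027, 2028, 2029, to Sep 12, 2030 in 2030).
1026 ÷ 7 = 146 full weeks with remainder 4, so 146 more Sundays after the first → 147.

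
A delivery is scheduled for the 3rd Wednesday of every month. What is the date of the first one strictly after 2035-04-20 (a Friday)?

April 2035 starts on a Sunday; its first Wednesday is the 4th, so the 3rd Wednesday is the 18th — 2035-04-18.
That is not after 2035-04-20, so look at May 2035.
May 2035 starts on a Tuesday; its first Wednesday is the 2nd, so the 3rd Wednesday is the 16th — 2035-05-16.

2035-05-16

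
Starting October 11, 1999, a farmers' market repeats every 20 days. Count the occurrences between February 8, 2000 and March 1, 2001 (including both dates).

Occurrences land 20·i days after October 11, 1999 for i = 0, 1, 2, …
February 8, 2000 is 120 days after the start; 120 ÷ 20 = 6 remainder 0. First occurrence in the window: #7 on February 8, 2000 (6×20 = 120 days in).
March 1, 2001 is 507 days after the start; 507 ÷ 20 = 25 remainder 7. Last occurrence in the window: #26 on February 22, 2001.
Occurrences #7 through #26: 20 in total.

20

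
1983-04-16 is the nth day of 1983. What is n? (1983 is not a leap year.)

Days in months before April: 31 + 28 + 31 = 90.
Plus 16 days into April → day 106.

106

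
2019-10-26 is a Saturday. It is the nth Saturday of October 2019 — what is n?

4th

Day 26 falls in week ⌈26/7⌉ of the month.
Days 1–7 hold the 1st Saturday, 8–14 the 2nd, 15–21 the 3rd, 22–28 the 4th, 29–31 the 5th.
26 is in the range for the 4th.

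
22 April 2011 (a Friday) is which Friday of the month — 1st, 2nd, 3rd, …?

Day 22 falls in week ⌈22/7⌉ of the month.
Days 1–7 hold the 1st Friday, 8–14 the 2nd, 15–21 the 3rd, 22–28 the 4th, 29–31 the 5th.
22 is in the range for the 4th.

4th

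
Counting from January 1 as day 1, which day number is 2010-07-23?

Days in months before July: 31 + 28 + 31 + 30 + 31 + 30 = 181.
Plus 23 days into July → day 204.

204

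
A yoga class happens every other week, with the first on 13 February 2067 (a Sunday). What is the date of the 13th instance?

31 July 2067

The 13th occurrence is 12 intervals after the first: 12 × 14 = 168 days after 13 February 2067.
February has 28 days — 15 days to the end of February leaves 153.
March has 31 days (122 left).
April has 30 days (92 left).
May has 31 days (61 left).
June has 30 days (31 left).
31 days into July → 31 July 2067.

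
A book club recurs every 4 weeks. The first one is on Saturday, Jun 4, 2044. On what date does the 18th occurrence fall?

Sep 23, 2045

The 18th occurrence is 17 intervals after the first: 17 × 28 = 476 days after Jun 4, 2044.
Jun has 30 days — 26 days to the end of Jun leaves 450.
From end of Jun to end of 2044 is 184 days (266 left).
Jan has 31 days (235 left).
Feb has 28 days (207 left).
Mar has 31 days (176 left).
Apr has 30 days (146 left).
May has 31 days (115 left).
Jun has 30 days (85 left).
Jul has 31 days (54 left).
Aug has 31 days (23 left).
23 days into Sep → Sep 23, 2045.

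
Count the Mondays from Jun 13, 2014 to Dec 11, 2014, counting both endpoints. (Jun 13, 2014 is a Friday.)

26

Jun 13, 2014 is a Friday; the first Monday on or after it is Jun 16, 2014 (3 days later).
From Jun 16, 2014 to Dec 11, 2014: 14 + 31 + 31 + 30 + 31 + 30 + 11 = 178 days (rest of Jun, Jul, Aug, Sep, Oct, Nov, Dec).
178 ÷ 7 = 25 full weeks with remainder 3, so 25 more Mondays after the first → 26.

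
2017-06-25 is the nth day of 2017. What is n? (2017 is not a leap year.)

176

Days in months before June: 31 + 28 + 31 + 30 + 31 = 151.
Plus 25 days into June → day 176.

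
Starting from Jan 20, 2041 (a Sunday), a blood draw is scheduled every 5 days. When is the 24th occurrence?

May 15, 2041

The 24th occurrence is 23 intervals after the first: 23 × 5 = 115 days after Jan 20, 2041.
Jan has 31 days — 11 days to the end of Jan leaves 104.
Feb has 28 days (76 left).
Mar has 31 days (45 left).
Apr has 30 days (15 left).
15 days into May → May 15, 2041.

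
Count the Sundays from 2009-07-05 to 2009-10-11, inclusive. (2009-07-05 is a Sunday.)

15

2009-07-05 is a Sunday; the first Sunday on or after it is 2009-07-05.
From 2009-07-05 to 2009-10-11: 26 + 31 + 30 + 11 = 98 days (rest of July, August, September, October).
98 ÷ 7 = 14 full weeks with remainder 0, so 14 more Sundays after the first → 15.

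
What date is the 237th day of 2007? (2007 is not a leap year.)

January has 31 days (237 − 31 = 206 remain).
February has 28 days (206 − 28 = 178 remain).
March has 31 days (178 − 31 = 147 remain).
April has 30 days (147 − 30 = 117 remain).
May has 31 days (117 − 31 = 86 remain).
June has 30 days (86 − 30 = 56 remain).
July has 31 days (56 − 31 = 25 remain).
25 into August → August 25.

25 August 2007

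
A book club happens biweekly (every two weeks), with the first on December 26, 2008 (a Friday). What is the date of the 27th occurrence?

December 25, 2009

The 27th occurrence is 26 intervals after the first: 26 × 14 = 364 days after December 26, 2008.
December has 31 days — 5 days to the end of December leaves 359.
January has 31 days (328 left).
February has 28 days (300 left).
March has 31 days (269 left).
April has 30 days (239 left).
May has 31 days (208 left).
June has 30 days (178 left).
July has 31 days (147 left).
August has 31 days (116 left).
September has 30 days (86 left).
October has 31 days (55 left).
November has 30 days (25 left).
25 days into December → December 25, 2009.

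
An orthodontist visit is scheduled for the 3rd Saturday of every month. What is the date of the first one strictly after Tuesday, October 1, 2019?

October 2019 starts on a Tuesday; its first Saturday is the 5th, so the 3rd Saturday is the 19th — October 19, 2019.
October 19, 2019 is after October 1, 2019, so that is the next one.

October 19, 2019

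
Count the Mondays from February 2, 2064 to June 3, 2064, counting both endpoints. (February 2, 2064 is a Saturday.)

18

February 2, 2064 is a Saturday; the first Monday on or after it is February 4, 2064 (2 days later).
From February 4, 2064 to June 3, 2064: 25 + 31 + 30 + 31 + 3 = 120 days (rest of February, March, April, May, June).
120 ÷ 7 = 17 full weeks with remainder 1, so 17 more Mondays after the first → 18.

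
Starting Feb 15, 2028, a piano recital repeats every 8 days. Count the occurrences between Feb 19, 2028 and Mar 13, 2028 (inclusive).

Occurrences land 8·i days after Feb 15, 2028 for i = 0, 1, 2, …
Feb 19, 2028 is 4 days after the start; 4 ÷ 8 = 0 remainder 4; since the remainder is 4, round up to i = 1. First occurrence in the window: #2 on Feb 23, 2028 (1×8 = 8 days in).
Mar 13, 2028 is 27 days after the start; 27 ÷ 8 = 3 remainder 3. Last occurrence in the window: #4 on Mar 10, 2028.
Occurrences #2 through #4: 3 in total.

3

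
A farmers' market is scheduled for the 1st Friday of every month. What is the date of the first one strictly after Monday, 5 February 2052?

1 March 2052

February 2052 starts on a Thursday, so its 1st Friday is 2 February 2052 (1 day in).
That is not after 5 February 2052, so look at March 2052.
March 2052 starts on a Friday, so its 1st Friday is 1 March 2052.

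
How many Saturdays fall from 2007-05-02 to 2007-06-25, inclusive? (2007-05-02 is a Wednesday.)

2007-05-02 is a Wednesday; the first Saturday on or after it is 2007-05-05 (3 days later).
From 2007-05-05 to 2007-06-25: 26 + 25 = 51 days (rest of May, June).
51 ÷ 7 = 7 full weeks with remainder 2, so 7 more Saturdays after the first → 8.

8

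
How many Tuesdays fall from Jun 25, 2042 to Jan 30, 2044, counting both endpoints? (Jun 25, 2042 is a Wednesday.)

83

Jun 25, 2042 is a Wednesday; the first Tuesday on or after it is Jul 1, 2042 (6 days later).
From Jul 1, 2042 to Jan 30, 2044: 183 + 365 + 30 = 578 days (rest of 2042, 2043, to Jan 30, 2044 in 2044).
578 ÷ 7 = 82 full weeks with remainder 4, so 82 more Tuesdays after the first → 83.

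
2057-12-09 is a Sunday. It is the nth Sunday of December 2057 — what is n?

Day 9 falls in week ⌈9/7⌉ of the month.
Days 1–7 hold the 1st Sunday, 8–14 the 2nd, 15–21 the 3rd, 22–28 the 4th, 29–31 the 5th.
9 is in the range for the 2nd.

2nd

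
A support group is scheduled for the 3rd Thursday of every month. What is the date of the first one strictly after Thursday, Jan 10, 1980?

Jan 17, 1980

Jan 1980 starts on a Tuesday; its first Thursday is the 3rd, so the 3rd Thursday is the 17th — Jan 17, 1980.
Jan 17, 1980 is after Jan 10, 1980, so that is the next one.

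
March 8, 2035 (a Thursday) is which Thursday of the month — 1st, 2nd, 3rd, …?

2nd

Day 8 falls in week ⌈8/7⌉ of the month.
Days 1–7 hold the 1st Thursday, 8–14 the 2nd, 15–21 the 3rd, 22–28 the 4th, 29–31 the 5th.
8 is in the range for the 2nd.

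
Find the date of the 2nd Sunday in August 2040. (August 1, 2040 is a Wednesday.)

August 2040 begins on a Wednesday, so the first Sunday is August 5 (4 days later).
The 2nd Sunday is 1 weeks later: 5 + 7 = 12.

August 12, 2040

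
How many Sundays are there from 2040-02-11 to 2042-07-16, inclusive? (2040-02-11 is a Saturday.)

127

2040-02-11 is a Saturday; the first Sunday on or after it is 2040-02-12 (1 day later).
From 2040-02-12 to 2042-07-16: 323 + 365 + 197 = 885 days (rest of 2040, 2041, to 2042-07-16 in 2042).
885 ÷ 7 = 126 full weeks with remainder 3, so 126 more Sundays after the first → 127.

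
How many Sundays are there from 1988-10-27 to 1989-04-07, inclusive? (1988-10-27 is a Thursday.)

1988-10-27 is a Thursday; the first Sunday on or after it is 1988-10-30 (3 days later).
From 1988-10-30 to 1989-04-07: 1 + 30 + 31 + 31 + 28 + 31 + 7 = 159 days (rest of October, November, December, January, February, March, April).
159 ÷ 7 = 22 full weeks with remainder 5, so 22 more Sundays after the first → 23.

23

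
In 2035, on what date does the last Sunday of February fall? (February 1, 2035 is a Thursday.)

February 2035 begins on a Thursday, so the first Sunday is February 4 (3 days later).
February 2035 has 28 days. Adding weeks: 4, 11, 18, 25 — the last one ≤ 28 is the 25th.

2035-02-25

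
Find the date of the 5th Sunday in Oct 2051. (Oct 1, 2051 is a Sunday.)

Oct 29, 2051

Oct 2051 begins on a Sunday, so the first Sunday is Oct 1.
The 5th Sunday is 4 weeks later: 1 + 28 = 29.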